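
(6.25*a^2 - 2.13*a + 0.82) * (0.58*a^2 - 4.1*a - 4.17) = 3.625*a^4 - 26.8604*a^3 - 16.8539*a^2 + 5.5201*a - 3.4194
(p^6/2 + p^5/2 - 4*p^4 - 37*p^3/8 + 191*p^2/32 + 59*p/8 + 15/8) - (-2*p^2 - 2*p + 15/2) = p^6/2 + p^5/2 - 4*p^4 - 37*p^3/8 + 255*p^2/32 + 75*p/8 - 45/8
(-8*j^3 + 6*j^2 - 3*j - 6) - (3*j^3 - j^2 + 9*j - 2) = -11*j^3 + 7*j^2 - 12*j - 4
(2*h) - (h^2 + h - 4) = -h^2 + h + 4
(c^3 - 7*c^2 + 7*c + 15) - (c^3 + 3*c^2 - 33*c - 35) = -10*c^2 + 40*c + 50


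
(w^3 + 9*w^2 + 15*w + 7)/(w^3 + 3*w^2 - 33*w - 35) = (w + 1)/(w - 5)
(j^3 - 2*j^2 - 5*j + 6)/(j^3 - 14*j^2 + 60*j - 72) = (j^3 - 2*j^2 - 5*j + 6)/(j^3 - 14*j^2 + 60*j - 72)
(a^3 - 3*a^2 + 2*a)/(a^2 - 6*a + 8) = a*(a - 1)/(a - 4)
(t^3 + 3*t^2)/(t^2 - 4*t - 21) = t^2/(t - 7)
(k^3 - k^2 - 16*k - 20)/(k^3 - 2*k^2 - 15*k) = (k^2 + 4*k + 4)/(k*(k + 3))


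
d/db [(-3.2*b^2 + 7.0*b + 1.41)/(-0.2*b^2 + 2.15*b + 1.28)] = (-5.48*b^2 - 7.628*b + 5.9285)/(0.04*b^4 - 0.86*b^3 + 4.1105*b^2 + 5.504*b + 1.6384)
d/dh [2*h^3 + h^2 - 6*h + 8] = 6*h^2 + 2*h - 6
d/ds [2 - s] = -1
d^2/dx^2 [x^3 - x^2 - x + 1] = 6*x - 2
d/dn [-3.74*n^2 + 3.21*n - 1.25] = 3.21 - 7.48*n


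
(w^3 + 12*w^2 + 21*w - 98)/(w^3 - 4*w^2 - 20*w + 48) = (w^2 + 14*w + 49)/(w^2 - 2*w - 24)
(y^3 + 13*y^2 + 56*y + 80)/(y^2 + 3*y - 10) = (y^2 + 8*y + 16)/(y - 2)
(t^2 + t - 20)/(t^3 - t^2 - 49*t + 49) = (t^2 + t - 20)/(t^3 - t^2 - 49*t + 49)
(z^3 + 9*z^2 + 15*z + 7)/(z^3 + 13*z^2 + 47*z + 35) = (z + 1)/(z + 5)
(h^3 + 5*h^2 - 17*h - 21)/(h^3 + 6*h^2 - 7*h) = (h^2 - 2*h - 3)/(h*(h - 1))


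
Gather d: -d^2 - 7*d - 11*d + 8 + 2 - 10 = -d^2 - 18*d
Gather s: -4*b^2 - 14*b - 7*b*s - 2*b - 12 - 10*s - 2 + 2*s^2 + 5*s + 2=-4*b^2 - 16*b + 2*s^2 + s*(-7*b - 5) - 12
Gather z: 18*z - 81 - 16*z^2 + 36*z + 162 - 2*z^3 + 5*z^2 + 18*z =-2*z^3 - 11*z^2 + 72*z + 81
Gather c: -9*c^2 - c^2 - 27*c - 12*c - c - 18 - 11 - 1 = -10*c^2 - 40*c - 30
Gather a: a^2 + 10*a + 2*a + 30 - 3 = a^2 + 12*a + 27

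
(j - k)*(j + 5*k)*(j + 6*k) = j^3 + 10*j^2*k + 19*j*k^2 - 30*k^3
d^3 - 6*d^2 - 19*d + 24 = (d - 8)*(d - 1)*(d + 3)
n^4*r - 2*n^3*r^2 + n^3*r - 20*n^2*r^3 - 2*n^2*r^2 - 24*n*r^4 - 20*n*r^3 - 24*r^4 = (n - 6*r)*(n + 2*r)^2*(n*r + r)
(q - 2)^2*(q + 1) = q^3 - 3*q^2 + 4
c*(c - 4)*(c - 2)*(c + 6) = c^4 - 28*c^2 + 48*c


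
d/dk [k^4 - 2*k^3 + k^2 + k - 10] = 4*k^3 - 6*k^2 + 2*k + 1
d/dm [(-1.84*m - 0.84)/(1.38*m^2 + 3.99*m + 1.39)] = (2.5392*m^2 + 2.3184*m + 0.794)/(1.9044*m^4 + 11.0124*m^3 + 19.7565*m^2 + 11.0922*m + 1.9321)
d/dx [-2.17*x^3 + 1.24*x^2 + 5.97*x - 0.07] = -6.51*x^2 + 2.48*x + 5.97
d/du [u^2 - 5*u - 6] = 2*u - 5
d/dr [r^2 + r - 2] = 2*r + 1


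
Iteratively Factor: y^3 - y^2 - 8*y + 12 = (y - 2)*(y^2 + y - 6) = (y - 2)^2*(y + 3)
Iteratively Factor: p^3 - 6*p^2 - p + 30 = (p + 2)*(p^2 - 8*p + 15) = (p - 3)*(p + 2)*(p - 5)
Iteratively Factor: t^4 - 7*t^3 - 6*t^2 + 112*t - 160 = (t - 4)*(t^3 - 3*t^2 - 18*t + 40) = (t - 5)*(t - 4)*(t^2 + 2*t - 8) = (t - 5)*(t - 4)*(t - 2)*(t + 4)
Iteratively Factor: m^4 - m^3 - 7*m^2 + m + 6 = (m + 2)*(m^3 - 3*m^2 - m + 3) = (m + 1)*(m + 2)*(m^2 - 4*m + 3) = (m - 3)*(m + 1)*(m + 2)*(m - 1)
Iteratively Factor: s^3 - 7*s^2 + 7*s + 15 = (s - 5)*(s^2 - 2*s - 3) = (s - 5)*(s + 1)*(s - 3)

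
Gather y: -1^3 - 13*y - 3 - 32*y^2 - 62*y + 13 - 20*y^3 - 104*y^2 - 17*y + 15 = -20*y^3 - 136*y^2 - 92*y + 24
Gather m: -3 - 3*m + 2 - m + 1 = -4*m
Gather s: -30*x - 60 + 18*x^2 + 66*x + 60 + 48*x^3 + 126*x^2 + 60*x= 48*x^3 + 144*x^2 + 96*x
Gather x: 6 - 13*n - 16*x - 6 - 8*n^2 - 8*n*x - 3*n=-8*n^2 - 16*n + x*(-8*n - 16)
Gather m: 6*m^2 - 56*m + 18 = 6*m^2 - 56*m + 18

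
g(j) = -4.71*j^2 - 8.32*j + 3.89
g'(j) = -9.42*j - 8.32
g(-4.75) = -62.86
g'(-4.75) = 36.42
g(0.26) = 1.41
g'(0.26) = -10.77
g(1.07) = -10.40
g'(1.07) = -18.40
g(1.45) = -18.08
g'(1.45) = -21.98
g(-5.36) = -86.83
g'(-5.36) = 42.17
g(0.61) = -2.94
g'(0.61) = -14.07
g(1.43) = -17.64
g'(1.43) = -21.79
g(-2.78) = -9.38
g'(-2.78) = 17.87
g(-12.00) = -574.51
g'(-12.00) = 104.72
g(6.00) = -215.59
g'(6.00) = -64.84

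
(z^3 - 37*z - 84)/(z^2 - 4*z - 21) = z + 4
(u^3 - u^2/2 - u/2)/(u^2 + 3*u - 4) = u*(2*u + 1)/(2*(u + 4))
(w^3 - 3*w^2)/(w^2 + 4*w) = w*(w - 3)/(w + 4)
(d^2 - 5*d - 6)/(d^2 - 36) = (d + 1)/(d + 6)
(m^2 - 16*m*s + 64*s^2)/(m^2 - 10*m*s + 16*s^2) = (-m + 8*s)/(-m + 2*s)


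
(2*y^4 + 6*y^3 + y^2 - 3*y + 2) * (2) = 4*y^4 + 12*y^3 + 2*y^2 - 6*y + 4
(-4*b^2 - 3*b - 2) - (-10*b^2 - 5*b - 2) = 6*b^2 + 2*b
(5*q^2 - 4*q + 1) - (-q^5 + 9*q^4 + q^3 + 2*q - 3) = q^5 - 9*q^4 - q^3 + 5*q^2 - 6*q + 4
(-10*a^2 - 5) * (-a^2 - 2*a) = 10*a^4 + 20*a^3 + 5*a^2 + 10*a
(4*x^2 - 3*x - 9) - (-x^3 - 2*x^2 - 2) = x^3 + 6*x^2 - 3*x - 7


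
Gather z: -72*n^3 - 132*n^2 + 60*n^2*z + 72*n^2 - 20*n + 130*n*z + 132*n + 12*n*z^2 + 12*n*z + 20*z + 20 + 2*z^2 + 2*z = -72*n^3 - 60*n^2 + 112*n + z^2*(12*n + 2) + z*(60*n^2 + 142*n + 22) + 20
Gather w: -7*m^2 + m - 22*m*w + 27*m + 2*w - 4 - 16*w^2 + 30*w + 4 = -7*m^2 + 28*m - 16*w^2 + w*(32 - 22*m)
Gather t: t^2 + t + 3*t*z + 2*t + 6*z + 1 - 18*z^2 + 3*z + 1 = t^2 + t*(3*z + 3) - 18*z^2 + 9*z + 2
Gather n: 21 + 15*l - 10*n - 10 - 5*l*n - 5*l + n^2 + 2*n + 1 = 10*l + n^2 + n*(-5*l - 8) + 12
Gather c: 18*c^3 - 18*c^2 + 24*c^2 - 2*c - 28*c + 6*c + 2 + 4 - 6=18*c^3 + 6*c^2 - 24*c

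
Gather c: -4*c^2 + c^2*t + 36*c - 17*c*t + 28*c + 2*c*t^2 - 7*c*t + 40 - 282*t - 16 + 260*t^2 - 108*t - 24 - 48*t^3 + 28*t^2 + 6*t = c^2*(t - 4) + c*(2*t^2 - 24*t + 64) - 48*t^3 + 288*t^2 - 384*t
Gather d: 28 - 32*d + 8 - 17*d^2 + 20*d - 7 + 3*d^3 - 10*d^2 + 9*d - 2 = 3*d^3 - 27*d^2 - 3*d + 27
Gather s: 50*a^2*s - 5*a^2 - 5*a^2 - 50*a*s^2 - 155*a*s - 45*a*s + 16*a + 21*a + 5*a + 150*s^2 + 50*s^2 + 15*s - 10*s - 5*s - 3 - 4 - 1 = -10*a^2 + 42*a + s^2*(200 - 50*a) + s*(50*a^2 - 200*a) - 8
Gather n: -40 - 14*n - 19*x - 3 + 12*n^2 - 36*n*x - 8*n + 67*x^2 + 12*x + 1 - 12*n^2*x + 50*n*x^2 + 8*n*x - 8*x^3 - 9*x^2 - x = n^2*(12 - 12*x) + n*(50*x^2 - 28*x - 22) - 8*x^3 + 58*x^2 - 8*x - 42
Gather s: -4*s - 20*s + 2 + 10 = 12 - 24*s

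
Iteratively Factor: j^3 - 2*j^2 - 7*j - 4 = (j + 1)*(j^2 - 3*j - 4) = (j - 4)*(j + 1)*(j + 1)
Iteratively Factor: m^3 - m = (m - 1)*(m^2 + m) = (m - 1)*(m + 1)*(m)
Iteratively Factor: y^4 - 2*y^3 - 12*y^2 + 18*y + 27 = (y + 3)*(y^3 - 5*y^2 + 3*y + 9) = (y + 1)*(y + 3)*(y^2 - 6*y + 9) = (y - 3)*(y + 1)*(y + 3)*(y - 3)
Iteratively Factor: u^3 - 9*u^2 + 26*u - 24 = (u - 3)*(u^2 - 6*u + 8) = (u - 4)*(u - 3)*(u - 2)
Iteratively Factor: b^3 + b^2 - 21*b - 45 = (b + 3)*(b^2 - 2*b - 15) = (b - 5)*(b + 3)*(b + 3)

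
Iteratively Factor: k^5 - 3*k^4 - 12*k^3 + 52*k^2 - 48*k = (k - 2)*(k^4 - k^3 - 14*k^2 + 24*k) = (k - 2)^2*(k^3 + k^2 - 12*k) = (k - 2)^2*(k + 4)*(k^2 - 3*k) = k*(k - 2)^2*(k + 4)*(k - 3)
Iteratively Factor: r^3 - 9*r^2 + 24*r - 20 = (r - 2)*(r^2 - 7*r + 10) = (r - 5)*(r - 2)*(r - 2)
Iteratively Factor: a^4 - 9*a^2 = (a)*(a^3 - 9*a) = a*(a + 3)*(a^2 - 3*a) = a^2*(a + 3)*(a - 3)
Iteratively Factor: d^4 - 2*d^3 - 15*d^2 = (d + 3)*(d^3 - 5*d^2) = d*(d + 3)*(d^2 - 5*d) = d*(d - 5)*(d + 3)*(d)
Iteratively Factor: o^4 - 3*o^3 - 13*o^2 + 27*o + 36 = (o + 3)*(o^3 - 6*o^2 + 5*o + 12) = (o - 4)*(o + 3)*(o^2 - 2*o - 3) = (o - 4)*(o + 1)*(o + 3)*(o - 3)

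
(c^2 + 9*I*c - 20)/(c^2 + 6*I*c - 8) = (c + 5*I)/(c + 2*I)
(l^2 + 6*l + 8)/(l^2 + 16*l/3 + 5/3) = 3*(l^2 + 6*l + 8)/(3*l^2 + 16*l + 5)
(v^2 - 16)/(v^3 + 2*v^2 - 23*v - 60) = (v - 4)/(v^2 - 2*v - 15)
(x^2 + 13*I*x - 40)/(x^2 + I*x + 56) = (x + 5*I)/(x - 7*I)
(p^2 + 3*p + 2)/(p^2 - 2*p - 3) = (p + 2)/(p - 3)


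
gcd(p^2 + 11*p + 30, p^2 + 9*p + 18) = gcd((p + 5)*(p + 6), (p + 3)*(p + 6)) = p + 6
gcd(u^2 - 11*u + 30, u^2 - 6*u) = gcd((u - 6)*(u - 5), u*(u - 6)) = u - 6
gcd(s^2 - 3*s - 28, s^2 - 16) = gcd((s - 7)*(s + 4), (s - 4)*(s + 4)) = s + 4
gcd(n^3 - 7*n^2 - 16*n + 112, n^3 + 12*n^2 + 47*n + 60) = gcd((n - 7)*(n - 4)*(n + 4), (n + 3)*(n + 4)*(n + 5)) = n + 4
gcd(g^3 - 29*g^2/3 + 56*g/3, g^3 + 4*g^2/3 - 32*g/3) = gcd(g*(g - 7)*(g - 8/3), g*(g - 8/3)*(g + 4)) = g^2 - 8*g/3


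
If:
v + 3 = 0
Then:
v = -3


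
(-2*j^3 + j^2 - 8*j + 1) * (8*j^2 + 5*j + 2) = -16*j^5 - 2*j^4 - 63*j^3 - 30*j^2 - 11*j + 2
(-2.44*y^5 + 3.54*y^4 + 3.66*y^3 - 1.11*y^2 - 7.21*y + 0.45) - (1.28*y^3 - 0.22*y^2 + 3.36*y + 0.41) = -2.44*y^5 + 3.54*y^4 + 2.38*y^3 - 0.89*y^2 - 10.57*y + 0.04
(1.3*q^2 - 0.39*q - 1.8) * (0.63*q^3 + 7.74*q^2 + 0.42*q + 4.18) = 0.819*q^5 + 9.8163*q^4 - 3.6066*q^3 - 8.6618*q^2 - 2.3862*q - 7.524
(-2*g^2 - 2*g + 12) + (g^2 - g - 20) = -g^2 - 3*g - 8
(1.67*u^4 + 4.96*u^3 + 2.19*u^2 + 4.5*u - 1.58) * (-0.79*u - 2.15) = -1.3193*u^5 - 7.5089*u^4 - 12.3941*u^3 - 8.2635*u^2 - 8.4268*u + 3.397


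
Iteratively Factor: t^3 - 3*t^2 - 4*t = (t)*(t^2 - 3*t - 4) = t*(t - 4)*(t + 1)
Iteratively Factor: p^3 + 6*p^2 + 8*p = (p + 4)*(p^2 + 2*p) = p*(p + 4)*(p + 2)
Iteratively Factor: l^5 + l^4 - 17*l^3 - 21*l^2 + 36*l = (l)*(l^4 + l^3 - 17*l^2 - 21*l + 36) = l*(l - 1)*(l^3 + 2*l^2 - 15*l - 36) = l*(l - 4)*(l - 1)*(l^2 + 6*l + 9) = l*(l - 4)*(l - 1)*(l + 3)*(l + 3)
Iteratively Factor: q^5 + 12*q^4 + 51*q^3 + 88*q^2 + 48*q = (q + 4)*(q^4 + 8*q^3 + 19*q^2 + 12*q) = (q + 3)*(q + 4)*(q^3 + 5*q^2 + 4*q) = (q + 3)*(q + 4)^2*(q^2 + q) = (q + 1)*(q + 3)*(q + 4)^2*(q)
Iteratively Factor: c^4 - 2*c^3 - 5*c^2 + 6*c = (c - 3)*(c^3 + c^2 - 2*c) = c*(c - 3)*(c^2 + c - 2) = c*(c - 3)*(c + 2)*(c - 1)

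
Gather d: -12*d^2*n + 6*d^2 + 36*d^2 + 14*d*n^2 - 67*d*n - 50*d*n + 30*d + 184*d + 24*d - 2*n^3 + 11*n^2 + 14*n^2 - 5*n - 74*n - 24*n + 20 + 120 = d^2*(42 - 12*n) + d*(14*n^2 - 117*n + 238) - 2*n^3 + 25*n^2 - 103*n + 140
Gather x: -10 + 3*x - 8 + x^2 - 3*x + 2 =x^2 - 16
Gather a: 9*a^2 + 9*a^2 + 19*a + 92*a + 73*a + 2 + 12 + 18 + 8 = 18*a^2 + 184*a + 40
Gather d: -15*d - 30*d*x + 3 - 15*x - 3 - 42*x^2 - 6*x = d*(-30*x - 15) - 42*x^2 - 21*x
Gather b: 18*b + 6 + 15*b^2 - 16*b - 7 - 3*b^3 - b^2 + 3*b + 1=-3*b^3 + 14*b^2 + 5*b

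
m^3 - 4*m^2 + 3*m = m*(m - 3)*(m - 1)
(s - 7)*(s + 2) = s^2 - 5*s - 14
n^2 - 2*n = n*(n - 2)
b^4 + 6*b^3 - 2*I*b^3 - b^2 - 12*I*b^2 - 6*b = b*(b + 6)*(b - I)^2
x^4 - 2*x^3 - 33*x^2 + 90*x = x*(x - 5)*(x - 3)*(x + 6)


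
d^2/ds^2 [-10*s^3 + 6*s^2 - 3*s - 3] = 12 - 60*s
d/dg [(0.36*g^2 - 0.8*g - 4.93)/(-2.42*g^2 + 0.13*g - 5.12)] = (-1.8892*g^2 - 27.5476*g + 4.7369)/(5.8564*g^4 - 0.6292*g^3 + 24.7977*g^2 - 1.3312*g + 26.2144)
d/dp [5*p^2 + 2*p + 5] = 10*p + 2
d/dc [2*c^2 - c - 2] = 4*c - 1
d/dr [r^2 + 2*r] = 2*r + 2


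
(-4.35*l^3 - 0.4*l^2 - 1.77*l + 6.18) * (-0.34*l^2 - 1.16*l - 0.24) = 1.479*l^5 + 5.182*l^4 + 2.1098*l^3 + 0.048*l^2 - 6.744*l - 1.4832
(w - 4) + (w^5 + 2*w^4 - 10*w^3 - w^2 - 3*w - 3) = w^5 + 2*w^4 - 10*w^3 - w^2 - 2*w - 7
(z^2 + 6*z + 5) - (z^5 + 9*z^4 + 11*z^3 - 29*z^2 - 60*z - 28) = -z^5 - 9*z^4 - 11*z^3 + 30*z^2 + 66*z + 33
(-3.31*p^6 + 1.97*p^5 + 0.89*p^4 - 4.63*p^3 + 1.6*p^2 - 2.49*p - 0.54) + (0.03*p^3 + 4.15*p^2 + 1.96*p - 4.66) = -3.31*p^6 + 1.97*p^5 + 0.89*p^4 - 4.6*p^3 + 5.75*p^2 - 0.53*p - 5.2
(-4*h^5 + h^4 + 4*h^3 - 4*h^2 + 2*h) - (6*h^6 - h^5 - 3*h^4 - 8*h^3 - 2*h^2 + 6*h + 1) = -6*h^6 - 3*h^5 + 4*h^4 + 12*h^3 - 2*h^2 - 4*h - 1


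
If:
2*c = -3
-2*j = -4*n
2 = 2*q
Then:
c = -3/2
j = 2*n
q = 1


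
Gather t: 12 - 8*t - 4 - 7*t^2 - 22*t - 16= -7*t^2 - 30*t - 8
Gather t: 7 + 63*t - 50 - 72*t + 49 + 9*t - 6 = 0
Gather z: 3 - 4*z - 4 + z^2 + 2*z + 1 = z^2 - 2*z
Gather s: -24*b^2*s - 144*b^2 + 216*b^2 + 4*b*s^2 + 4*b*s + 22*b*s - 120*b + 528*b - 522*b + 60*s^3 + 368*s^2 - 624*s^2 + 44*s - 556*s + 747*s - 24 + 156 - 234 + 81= 72*b^2 - 114*b + 60*s^3 + s^2*(4*b - 256) + s*(-24*b^2 + 26*b + 235) - 21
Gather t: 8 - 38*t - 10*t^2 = -10*t^2 - 38*t + 8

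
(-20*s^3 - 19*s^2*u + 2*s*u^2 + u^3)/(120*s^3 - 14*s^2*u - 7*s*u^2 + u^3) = (-20*s^3 - 19*s^2*u + 2*s*u^2 + u^3)/(120*s^3 - 14*s^2*u - 7*s*u^2 + u^3)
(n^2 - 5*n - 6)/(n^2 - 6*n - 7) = (n - 6)/(n - 7)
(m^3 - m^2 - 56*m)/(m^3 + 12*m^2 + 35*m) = (m - 8)/(m + 5)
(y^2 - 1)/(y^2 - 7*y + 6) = (y + 1)/(y - 6)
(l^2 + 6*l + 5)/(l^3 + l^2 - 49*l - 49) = (l + 5)/(l^2 - 49)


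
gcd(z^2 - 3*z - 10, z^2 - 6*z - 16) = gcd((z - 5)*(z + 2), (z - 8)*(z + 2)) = z + 2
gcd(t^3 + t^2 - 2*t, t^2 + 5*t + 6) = t + 2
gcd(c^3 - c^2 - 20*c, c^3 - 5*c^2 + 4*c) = c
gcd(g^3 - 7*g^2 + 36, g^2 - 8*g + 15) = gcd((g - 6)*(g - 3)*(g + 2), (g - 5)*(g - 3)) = g - 3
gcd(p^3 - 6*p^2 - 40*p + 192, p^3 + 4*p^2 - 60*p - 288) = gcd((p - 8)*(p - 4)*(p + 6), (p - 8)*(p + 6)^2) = p^2 - 2*p - 48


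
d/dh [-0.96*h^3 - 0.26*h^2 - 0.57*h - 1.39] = -2.88*h^2 - 0.52*h - 0.57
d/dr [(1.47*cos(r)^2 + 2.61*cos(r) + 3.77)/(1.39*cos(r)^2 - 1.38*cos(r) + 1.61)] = (5.6565*cos(r)^2 + 5.7472*cos(r) - 9.4047)*sin(r)/(1.9321*cos(r)^4 - 3.8364*cos(r)^3 + 6.3802*cos(r)^2 - 4.4436*cos(r) + 2.5921)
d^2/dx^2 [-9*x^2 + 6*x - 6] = -18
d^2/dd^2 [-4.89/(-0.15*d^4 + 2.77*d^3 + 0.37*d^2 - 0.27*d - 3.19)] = ((-8.802*d^2 + 81.2718*d + 3.6186)*(0.15*d^4 - 2.77*d^3 - 0.37*d^2 + 0.27*d + 3.19) + 4.89*(0.6*d^3 - 8.31*d^2 - 0.74*d + 0.27)*(1.2*d^3 - 16.62*d^2 - 1.48*d + 0.54))/(0.15*d^4 - 2.77*d^3 - 0.37*d^2 + 0.27*d + 3.19)^3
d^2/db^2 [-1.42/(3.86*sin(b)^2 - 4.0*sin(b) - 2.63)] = (-84.629728*sin(b)^4 + 65.7744*sin(b)^3 + 46.562368*sin(b)^2 - 116.6104*sin(b) + 74.271112)/(-3.86*sin(b)^2 + 4.0*sin(b) + 2.63)^3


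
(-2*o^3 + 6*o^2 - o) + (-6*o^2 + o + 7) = 7 - 2*o^3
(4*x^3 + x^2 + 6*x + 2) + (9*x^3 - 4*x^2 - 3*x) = 13*x^3 - 3*x^2 + 3*x + 2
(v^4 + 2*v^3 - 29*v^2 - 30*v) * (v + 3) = v^5 + 5*v^4 - 23*v^3 - 117*v^2 - 90*v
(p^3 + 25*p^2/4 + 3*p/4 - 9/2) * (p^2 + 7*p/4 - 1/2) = p^5 + 8*p^4 + 179*p^3/16 - 101*p^2/16 - 33*p/4 + 9/4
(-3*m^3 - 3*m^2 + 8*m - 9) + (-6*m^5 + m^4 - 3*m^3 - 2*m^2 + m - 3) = -6*m^5 + m^4 - 6*m^3 - 5*m^2 + 9*m - 12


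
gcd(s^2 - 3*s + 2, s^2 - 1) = s - 1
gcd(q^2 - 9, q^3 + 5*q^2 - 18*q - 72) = q + 3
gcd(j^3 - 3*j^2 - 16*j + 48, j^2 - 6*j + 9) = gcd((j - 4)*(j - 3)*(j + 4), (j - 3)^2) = j - 3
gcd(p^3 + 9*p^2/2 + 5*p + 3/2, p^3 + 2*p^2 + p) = p + 1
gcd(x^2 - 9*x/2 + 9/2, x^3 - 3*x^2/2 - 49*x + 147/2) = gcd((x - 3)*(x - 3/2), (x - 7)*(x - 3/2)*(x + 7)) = x - 3/2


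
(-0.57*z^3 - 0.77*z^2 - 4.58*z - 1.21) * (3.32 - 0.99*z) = 0.5643*z^4 - 1.1301*z^3 + 1.9778*z^2 - 14.0077*z - 4.0172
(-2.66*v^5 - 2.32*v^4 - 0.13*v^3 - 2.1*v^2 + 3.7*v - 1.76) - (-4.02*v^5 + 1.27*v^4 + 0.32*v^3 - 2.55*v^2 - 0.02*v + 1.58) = 1.36*v^5 - 3.59*v^4 - 0.45*v^3 + 0.45*v^2 + 3.72*v - 3.34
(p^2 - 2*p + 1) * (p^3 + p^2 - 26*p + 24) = p^5 - p^4 - 27*p^3 + 77*p^2 - 74*p + 24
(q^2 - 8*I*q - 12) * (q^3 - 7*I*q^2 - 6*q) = q^5 - 15*I*q^4 - 74*q^3 + 132*I*q^2 + 72*q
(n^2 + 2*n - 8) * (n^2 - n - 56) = n^4 + n^3 - 66*n^2 - 104*n + 448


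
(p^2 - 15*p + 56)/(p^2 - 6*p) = (p^2 - 15*p + 56)/(p*(p - 6))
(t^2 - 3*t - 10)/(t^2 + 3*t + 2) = (t - 5)/(t + 1)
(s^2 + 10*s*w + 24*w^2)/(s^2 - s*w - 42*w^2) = (s + 4*w)/(s - 7*w)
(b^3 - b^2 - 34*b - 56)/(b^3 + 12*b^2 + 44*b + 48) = (b - 7)/(b + 6)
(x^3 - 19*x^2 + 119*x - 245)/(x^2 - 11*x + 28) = (x^2 - 12*x + 35)/(x - 4)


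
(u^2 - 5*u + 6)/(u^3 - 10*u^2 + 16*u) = (u - 3)/(u*(u - 8))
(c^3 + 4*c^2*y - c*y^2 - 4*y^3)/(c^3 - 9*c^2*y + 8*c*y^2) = (-c^2 - 5*c*y - 4*y^2)/(c*(-c + 8*y))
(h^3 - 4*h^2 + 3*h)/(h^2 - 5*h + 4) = h*(h - 3)/(h - 4)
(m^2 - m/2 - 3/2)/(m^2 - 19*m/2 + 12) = (m + 1)/(m - 8)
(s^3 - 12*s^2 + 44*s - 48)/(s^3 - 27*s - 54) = (s^2 - 6*s + 8)/(s^2 + 6*s + 9)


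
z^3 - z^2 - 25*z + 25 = (z - 5)*(z - 1)*(z + 5)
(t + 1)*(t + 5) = t^2 + 6*t + 5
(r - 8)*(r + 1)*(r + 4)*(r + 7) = r^4 + 4*r^3 - 57*r^2 - 284*r - 224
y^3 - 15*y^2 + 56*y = y*(y - 8)*(y - 7)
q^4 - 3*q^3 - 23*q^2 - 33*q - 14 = (q - 7)*(q + 1)^2*(q + 2)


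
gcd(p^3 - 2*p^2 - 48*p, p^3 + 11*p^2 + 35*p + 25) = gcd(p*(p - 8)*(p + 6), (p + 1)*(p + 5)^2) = 1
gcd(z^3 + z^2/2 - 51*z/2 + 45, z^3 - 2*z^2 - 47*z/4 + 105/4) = z^2 - 11*z/2 + 15/2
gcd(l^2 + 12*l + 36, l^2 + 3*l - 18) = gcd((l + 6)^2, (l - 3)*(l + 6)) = l + 6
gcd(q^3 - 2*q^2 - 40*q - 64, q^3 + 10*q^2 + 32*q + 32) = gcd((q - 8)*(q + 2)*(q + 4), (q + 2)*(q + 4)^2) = q^2 + 6*q + 8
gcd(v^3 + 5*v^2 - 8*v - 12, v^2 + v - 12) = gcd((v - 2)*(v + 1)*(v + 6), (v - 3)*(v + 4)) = 1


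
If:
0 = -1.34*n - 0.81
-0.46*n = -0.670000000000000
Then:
No Solution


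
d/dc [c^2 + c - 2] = 2*c + 1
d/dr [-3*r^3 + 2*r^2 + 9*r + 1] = -9*r^2 + 4*r + 9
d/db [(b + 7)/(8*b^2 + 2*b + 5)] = (8*b^2 + 2*b - 2*(b + 7)*(8*b + 1) + 5)/(8*b^2 + 2*b + 5)^2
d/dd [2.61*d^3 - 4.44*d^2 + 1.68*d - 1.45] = 7.83*d^2 - 8.88*d + 1.68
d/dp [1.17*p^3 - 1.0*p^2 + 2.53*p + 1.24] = 3.51*p^2 - 2.0*p + 2.53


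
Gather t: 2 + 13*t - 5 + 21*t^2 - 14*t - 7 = 21*t^2 - t - 10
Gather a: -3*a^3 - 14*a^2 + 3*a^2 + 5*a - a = -3*a^3 - 11*a^2 + 4*a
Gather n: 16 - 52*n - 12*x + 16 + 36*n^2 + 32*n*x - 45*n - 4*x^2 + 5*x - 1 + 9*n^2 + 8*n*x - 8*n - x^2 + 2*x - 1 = 45*n^2 + n*(40*x - 105) - 5*x^2 - 5*x + 30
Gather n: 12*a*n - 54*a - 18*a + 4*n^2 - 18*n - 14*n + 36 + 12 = -72*a + 4*n^2 + n*(12*a - 32) + 48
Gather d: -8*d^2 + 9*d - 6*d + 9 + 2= -8*d^2 + 3*d + 11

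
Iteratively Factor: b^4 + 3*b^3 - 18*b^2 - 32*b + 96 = (b + 4)*(b^3 - b^2 - 14*b + 24) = (b + 4)^2*(b^2 - 5*b + 6) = (b - 2)*(b + 4)^2*(b - 3)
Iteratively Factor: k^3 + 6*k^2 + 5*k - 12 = (k - 1)*(k^2 + 7*k + 12) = (k - 1)*(k + 4)*(k + 3)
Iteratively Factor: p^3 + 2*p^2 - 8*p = (p + 4)*(p^2 - 2*p) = p*(p + 4)*(p - 2)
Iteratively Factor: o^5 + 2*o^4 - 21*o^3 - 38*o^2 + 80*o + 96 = (o + 4)*(o^4 - 2*o^3 - 13*o^2 + 14*o + 24) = (o + 3)*(o + 4)*(o^3 - 5*o^2 + 2*o + 8) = (o - 2)*(o + 3)*(o + 4)*(o^2 - 3*o - 4) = (o - 2)*(o + 1)*(o + 3)*(o + 4)*(o - 4)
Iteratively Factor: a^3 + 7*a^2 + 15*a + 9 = (a + 1)*(a^2 + 6*a + 9) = (a + 1)*(a + 3)*(a + 3)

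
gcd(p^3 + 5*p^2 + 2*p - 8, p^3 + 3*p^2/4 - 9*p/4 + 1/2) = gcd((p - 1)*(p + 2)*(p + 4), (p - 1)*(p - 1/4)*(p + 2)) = p^2 + p - 2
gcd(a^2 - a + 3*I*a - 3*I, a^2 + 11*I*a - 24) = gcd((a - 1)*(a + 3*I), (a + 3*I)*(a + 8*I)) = a + 3*I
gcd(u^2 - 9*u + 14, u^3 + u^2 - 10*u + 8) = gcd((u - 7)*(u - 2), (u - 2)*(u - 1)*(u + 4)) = u - 2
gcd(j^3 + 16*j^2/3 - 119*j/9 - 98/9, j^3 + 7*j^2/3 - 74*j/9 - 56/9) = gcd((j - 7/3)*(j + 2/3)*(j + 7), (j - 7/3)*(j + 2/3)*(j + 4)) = j^2 - 5*j/3 - 14/9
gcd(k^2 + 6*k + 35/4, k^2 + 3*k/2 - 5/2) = k + 5/2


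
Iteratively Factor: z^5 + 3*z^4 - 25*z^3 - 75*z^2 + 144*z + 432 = (z - 4)*(z^4 + 7*z^3 + 3*z^2 - 63*z - 108) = (z - 4)*(z + 3)*(z^3 + 4*z^2 - 9*z - 36) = (z - 4)*(z - 3)*(z + 3)*(z^2 + 7*z + 12) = (z - 4)*(z - 3)*(z + 3)*(z + 4)*(z + 3)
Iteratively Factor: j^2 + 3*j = (j)*(j + 3)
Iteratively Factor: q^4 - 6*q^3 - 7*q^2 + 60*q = (q - 4)*(q^3 - 2*q^2 - 15*q) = (q - 4)*(q + 3)*(q^2 - 5*q) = (q - 5)*(q - 4)*(q + 3)*(q)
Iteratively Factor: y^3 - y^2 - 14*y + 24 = (y + 4)*(y^2 - 5*y + 6) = (y - 2)*(y + 4)*(y - 3)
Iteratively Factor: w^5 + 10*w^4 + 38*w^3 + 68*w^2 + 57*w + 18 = (w + 3)*(w^4 + 7*w^3 + 17*w^2 + 17*w + 6) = (w + 2)*(w + 3)*(w^3 + 5*w^2 + 7*w + 3) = (w + 2)*(w + 3)^2*(w^2 + 2*w + 1) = (w + 1)*(w + 2)*(w + 3)^2*(w + 1)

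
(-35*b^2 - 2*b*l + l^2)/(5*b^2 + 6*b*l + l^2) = (-7*b + l)/(b + l)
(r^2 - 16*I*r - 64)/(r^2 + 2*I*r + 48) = (r^2 - 16*I*r - 64)/(r^2 + 2*I*r + 48)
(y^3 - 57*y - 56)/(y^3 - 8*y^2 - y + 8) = (y + 7)/(y - 1)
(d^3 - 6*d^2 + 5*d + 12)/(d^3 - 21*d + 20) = (d^2 - 2*d - 3)/(d^2 + 4*d - 5)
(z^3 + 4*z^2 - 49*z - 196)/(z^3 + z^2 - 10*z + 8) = (z^2 - 49)/(z^2 - 3*z + 2)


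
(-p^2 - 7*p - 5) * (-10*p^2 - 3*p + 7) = 10*p^4 + 73*p^3 + 64*p^2 - 34*p - 35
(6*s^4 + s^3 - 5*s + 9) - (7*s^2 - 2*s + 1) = 6*s^4 + s^3 - 7*s^2 - 3*s + 8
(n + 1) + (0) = n + 1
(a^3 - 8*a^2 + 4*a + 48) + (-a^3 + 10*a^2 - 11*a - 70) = 2*a^2 - 7*a - 22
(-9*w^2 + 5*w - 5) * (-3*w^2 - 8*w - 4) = 27*w^4 + 57*w^3 + 11*w^2 + 20*w + 20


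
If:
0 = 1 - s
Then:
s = 1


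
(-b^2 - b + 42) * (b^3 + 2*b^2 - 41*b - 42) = -b^5 - 3*b^4 + 81*b^3 + 167*b^2 - 1680*b - 1764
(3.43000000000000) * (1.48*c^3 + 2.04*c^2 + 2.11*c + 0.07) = 5.0764*c^3 + 6.9972*c^2 + 7.2373*c + 0.2401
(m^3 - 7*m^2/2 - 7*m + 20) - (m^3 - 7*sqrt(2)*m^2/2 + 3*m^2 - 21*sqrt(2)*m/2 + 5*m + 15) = -13*m^2/2 + 7*sqrt(2)*m^2/2 - 12*m + 21*sqrt(2)*m/2 + 5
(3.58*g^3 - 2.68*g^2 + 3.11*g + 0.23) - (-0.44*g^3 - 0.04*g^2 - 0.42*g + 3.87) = 4.02*g^3 - 2.64*g^2 + 3.53*g - 3.64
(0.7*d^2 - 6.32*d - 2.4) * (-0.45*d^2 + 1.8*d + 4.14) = -0.315*d^4 + 4.104*d^3 - 7.398*d^2 - 30.4848*d - 9.936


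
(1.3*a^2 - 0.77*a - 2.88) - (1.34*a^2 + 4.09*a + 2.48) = -0.04*a^2 - 4.86*a - 5.36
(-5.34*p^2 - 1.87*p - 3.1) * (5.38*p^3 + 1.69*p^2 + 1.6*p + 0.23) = -28.7292*p^5 - 19.0852*p^4 - 28.3823*p^3 - 9.4592*p^2 - 5.3901*p - 0.713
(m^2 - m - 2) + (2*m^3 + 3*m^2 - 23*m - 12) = 2*m^3 + 4*m^2 - 24*m - 14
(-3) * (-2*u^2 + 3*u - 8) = 6*u^2 - 9*u + 24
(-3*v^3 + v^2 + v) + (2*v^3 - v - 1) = -v^3 + v^2 - 1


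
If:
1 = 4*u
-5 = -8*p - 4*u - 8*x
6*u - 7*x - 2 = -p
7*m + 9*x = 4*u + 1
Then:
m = 2/7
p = 1/2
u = 1/4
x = 0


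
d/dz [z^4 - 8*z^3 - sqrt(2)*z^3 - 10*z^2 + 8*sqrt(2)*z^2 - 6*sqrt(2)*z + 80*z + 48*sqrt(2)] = 4*z^3 - 24*z^2 - 3*sqrt(2)*z^2 - 20*z + 16*sqrt(2)*z - 6*sqrt(2) + 80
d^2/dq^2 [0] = 0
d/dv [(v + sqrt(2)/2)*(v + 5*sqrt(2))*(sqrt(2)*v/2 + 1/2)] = 3*sqrt(2)*v^2/2 + 12*v + 21*sqrt(2)/4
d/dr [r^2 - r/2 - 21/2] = 2*r - 1/2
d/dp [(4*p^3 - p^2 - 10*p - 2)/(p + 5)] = (8*p^3 + 59*p^2 - 10*p - 48)/(p^2 + 10*p + 25)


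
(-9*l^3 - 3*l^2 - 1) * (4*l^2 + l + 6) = -36*l^5 - 21*l^4 - 57*l^3 - 22*l^2 - l - 6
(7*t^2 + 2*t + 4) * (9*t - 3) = 63*t^3 - 3*t^2 + 30*t - 12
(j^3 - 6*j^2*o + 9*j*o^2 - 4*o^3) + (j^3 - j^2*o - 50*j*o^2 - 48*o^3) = 2*j^3 - 7*j^2*o - 41*j*o^2 - 52*o^3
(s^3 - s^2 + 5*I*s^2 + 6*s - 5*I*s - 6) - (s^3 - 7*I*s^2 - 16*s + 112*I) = -s^2 + 12*I*s^2 + 22*s - 5*I*s - 6 - 112*I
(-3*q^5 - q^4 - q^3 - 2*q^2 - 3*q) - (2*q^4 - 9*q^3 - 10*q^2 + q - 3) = -3*q^5 - 3*q^4 + 8*q^3 + 8*q^2 - 4*q + 3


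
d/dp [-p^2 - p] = -2*p - 1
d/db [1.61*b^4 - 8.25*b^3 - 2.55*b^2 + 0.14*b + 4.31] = 6.44*b^3 - 24.75*b^2 - 5.1*b + 0.14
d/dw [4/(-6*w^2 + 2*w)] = 2*(6*w - 1)/(w^2*(3*w - 1)^2)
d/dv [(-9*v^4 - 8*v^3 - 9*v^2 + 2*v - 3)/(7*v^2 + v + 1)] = (-126*v^5 - 83*v^4 - 52*v^3 - 47*v^2 + 24*v + 5)/(49*v^4 + 14*v^3 + 15*v^2 + 2*v + 1)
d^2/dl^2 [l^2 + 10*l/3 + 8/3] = 2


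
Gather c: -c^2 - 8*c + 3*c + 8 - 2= -c^2 - 5*c + 6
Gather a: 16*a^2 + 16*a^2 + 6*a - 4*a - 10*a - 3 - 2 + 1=32*a^2 - 8*a - 4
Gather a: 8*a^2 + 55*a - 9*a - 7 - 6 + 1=8*a^2 + 46*a - 12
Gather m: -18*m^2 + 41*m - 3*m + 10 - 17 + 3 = -18*m^2 + 38*m - 4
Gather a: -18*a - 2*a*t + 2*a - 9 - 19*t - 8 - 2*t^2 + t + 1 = a*(-2*t - 16) - 2*t^2 - 18*t - 16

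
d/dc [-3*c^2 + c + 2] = 1 - 6*c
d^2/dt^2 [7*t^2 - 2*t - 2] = 14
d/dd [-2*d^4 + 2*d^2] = -8*d^3 + 4*d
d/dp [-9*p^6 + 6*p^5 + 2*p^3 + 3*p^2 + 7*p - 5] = -54*p^5 + 30*p^4 + 6*p^2 + 6*p + 7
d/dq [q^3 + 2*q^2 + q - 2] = 3*q^2 + 4*q + 1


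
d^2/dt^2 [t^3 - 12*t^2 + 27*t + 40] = 6*t - 24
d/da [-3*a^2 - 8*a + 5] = -6*a - 8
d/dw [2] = 0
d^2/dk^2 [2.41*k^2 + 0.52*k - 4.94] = 4.82000000000000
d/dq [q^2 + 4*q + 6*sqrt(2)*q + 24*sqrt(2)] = 2*q + 4 + 6*sqrt(2)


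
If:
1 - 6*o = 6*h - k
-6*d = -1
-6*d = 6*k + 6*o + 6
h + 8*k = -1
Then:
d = 1/6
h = 57/55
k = -14/55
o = -301/330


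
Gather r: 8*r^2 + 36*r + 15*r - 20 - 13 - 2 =8*r^2 + 51*r - 35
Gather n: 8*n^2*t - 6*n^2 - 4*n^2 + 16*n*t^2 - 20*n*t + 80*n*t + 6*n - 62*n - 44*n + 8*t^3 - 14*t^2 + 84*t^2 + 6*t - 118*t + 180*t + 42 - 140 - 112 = n^2*(8*t - 10) + n*(16*t^2 + 60*t - 100) + 8*t^3 + 70*t^2 + 68*t - 210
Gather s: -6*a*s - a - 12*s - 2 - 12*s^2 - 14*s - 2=-a - 12*s^2 + s*(-6*a - 26) - 4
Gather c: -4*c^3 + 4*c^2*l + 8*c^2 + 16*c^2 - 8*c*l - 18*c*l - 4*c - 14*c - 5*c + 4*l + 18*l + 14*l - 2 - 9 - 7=-4*c^3 + c^2*(4*l + 24) + c*(-26*l - 23) + 36*l - 18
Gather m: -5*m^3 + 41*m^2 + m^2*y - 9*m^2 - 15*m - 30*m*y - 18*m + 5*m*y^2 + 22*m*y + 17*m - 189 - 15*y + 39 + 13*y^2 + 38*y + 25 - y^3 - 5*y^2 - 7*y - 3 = -5*m^3 + m^2*(y + 32) + m*(5*y^2 - 8*y - 16) - y^3 + 8*y^2 + 16*y - 128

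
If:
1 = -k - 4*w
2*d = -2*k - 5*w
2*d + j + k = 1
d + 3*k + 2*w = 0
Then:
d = 11/17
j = -4/17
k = -1/17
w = -4/17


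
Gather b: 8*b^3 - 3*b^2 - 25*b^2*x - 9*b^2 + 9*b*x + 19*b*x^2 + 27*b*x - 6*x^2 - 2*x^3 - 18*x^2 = 8*b^3 + b^2*(-25*x - 12) + b*(19*x^2 + 36*x) - 2*x^3 - 24*x^2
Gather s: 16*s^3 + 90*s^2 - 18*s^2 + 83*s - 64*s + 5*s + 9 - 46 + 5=16*s^3 + 72*s^2 + 24*s - 32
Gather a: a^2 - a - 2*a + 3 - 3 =a^2 - 3*a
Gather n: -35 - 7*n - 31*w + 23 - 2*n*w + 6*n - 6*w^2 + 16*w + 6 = n*(-2*w - 1) - 6*w^2 - 15*w - 6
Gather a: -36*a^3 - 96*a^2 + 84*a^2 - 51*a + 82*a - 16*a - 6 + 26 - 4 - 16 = -36*a^3 - 12*a^2 + 15*a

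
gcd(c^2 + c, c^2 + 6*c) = c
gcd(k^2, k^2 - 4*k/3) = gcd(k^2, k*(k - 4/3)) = k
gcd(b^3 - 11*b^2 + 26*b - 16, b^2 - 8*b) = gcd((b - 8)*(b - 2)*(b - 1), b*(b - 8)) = b - 8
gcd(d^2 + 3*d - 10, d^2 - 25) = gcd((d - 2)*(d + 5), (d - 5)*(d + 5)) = d + 5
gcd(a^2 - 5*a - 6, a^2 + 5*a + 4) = a + 1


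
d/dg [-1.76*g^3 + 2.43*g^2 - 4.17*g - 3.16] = -5.28*g^2 + 4.86*g - 4.17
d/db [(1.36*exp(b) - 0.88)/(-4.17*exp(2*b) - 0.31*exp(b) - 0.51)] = (5.6712*exp(2*b) - 7.3392*exp(b) - 0.9664)*exp(b)/(17.3889*exp(4*b) + 2.5854*exp(3*b) + 4.3495*exp(2*b) + 0.3162*exp(b) + 0.2601)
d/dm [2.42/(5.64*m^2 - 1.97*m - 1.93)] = (4.7674 - 27.2976*m)/(-5.64*m^2 + 1.97*m + 1.93)^2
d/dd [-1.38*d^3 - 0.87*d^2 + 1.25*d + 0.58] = -4.14*d^2 - 1.74*d + 1.25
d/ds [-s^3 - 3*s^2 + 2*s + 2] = -3*s^2 - 6*s + 2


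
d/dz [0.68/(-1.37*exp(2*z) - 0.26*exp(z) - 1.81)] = (1.8632*exp(z) + 0.1768)*exp(z)/(1.37*exp(2*z) + 0.26*exp(z) + 1.81)^2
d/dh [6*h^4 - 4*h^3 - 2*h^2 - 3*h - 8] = 24*h^3 - 12*h^2 - 4*h - 3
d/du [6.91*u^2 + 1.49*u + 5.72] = 13.82*u + 1.49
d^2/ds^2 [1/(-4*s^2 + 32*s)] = (s*(s - 8) - 4*(s - 4)^2)/(2*s^3*(s - 8)^3)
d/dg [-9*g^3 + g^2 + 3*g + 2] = -27*g^2 + 2*g + 3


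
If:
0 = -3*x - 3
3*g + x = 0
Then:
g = 1/3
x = -1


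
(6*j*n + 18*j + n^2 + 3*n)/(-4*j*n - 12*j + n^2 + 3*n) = (-6*j - n)/(4*j - n)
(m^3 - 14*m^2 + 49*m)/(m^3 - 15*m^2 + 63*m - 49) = m/(m - 1)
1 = 1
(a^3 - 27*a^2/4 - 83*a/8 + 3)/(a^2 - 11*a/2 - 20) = (8*a^2 + 10*a - 3)/(4*(2*a + 5))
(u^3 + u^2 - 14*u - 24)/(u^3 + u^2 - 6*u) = (u^2 - 2*u - 8)/(u*(u - 2))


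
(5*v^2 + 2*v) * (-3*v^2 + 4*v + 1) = -15*v^4 + 14*v^3 + 13*v^2 + 2*v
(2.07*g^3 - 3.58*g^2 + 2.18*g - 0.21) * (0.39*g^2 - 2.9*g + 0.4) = 0.8073*g^5 - 7.3992*g^4 + 12.0602*g^3 - 7.8359*g^2 + 1.481*g - 0.084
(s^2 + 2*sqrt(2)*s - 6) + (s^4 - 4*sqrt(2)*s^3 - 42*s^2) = s^4 - 4*sqrt(2)*s^3 - 41*s^2 + 2*sqrt(2)*s - 6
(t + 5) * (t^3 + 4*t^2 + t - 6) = t^4 + 9*t^3 + 21*t^2 - t - 30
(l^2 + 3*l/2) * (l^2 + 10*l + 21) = l^4 + 23*l^3/2 + 36*l^2 + 63*l/2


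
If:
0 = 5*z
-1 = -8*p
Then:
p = 1/8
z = 0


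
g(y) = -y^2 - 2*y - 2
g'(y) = -2*y - 2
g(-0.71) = -1.08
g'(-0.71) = -0.58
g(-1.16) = -1.03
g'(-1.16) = 0.32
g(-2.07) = -2.14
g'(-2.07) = 2.14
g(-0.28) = -1.52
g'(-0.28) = -1.44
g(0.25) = -2.56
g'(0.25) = -2.50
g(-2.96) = -4.84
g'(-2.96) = 3.92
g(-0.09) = -1.83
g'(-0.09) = -1.82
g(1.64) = -7.97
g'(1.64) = -5.28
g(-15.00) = -197.00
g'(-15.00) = 28.00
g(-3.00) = -5.00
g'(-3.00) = 4.00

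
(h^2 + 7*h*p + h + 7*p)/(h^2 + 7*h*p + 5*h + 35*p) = (h + 1)/(h + 5)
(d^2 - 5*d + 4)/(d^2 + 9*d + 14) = (d^2 - 5*d + 4)/(d^2 + 9*d + 14)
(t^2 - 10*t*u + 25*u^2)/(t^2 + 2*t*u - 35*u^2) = (t - 5*u)/(t + 7*u)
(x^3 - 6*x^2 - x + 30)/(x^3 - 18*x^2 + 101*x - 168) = (x^2 - 3*x - 10)/(x^2 - 15*x + 56)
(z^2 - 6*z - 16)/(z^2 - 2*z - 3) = (-z^2 + 6*z + 16)/(-z^2 + 2*z + 3)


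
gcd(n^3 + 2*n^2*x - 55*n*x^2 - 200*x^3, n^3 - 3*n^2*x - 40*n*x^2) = -n^2 + 3*n*x + 40*x^2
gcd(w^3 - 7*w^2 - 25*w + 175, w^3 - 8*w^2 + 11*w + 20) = w - 5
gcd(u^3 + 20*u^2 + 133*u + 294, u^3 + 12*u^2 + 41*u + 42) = u + 7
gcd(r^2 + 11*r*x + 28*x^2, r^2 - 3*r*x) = 1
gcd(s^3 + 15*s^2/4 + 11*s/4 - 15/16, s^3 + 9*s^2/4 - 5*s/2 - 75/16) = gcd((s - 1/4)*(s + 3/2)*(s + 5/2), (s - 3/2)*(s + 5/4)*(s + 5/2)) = s + 5/2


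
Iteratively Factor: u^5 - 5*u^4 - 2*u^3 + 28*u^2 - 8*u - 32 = (u - 4)*(u^4 - u^3 - 6*u^2 + 4*u + 8) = (u - 4)*(u - 2)*(u^3 + u^2 - 4*u - 4) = (u - 4)*(u - 2)*(u + 2)*(u^2 - u - 2) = (u - 4)*(u - 2)*(u + 1)*(u + 2)*(u - 2)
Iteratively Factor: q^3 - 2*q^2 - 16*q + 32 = (q - 4)*(q^2 + 2*q - 8) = (q - 4)*(q - 2)*(q + 4)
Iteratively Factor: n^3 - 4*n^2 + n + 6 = (n - 2)*(n^2 - 2*n - 3) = (n - 3)*(n - 2)*(n + 1)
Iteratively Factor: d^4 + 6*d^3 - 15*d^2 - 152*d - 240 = (d + 4)*(d^3 + 2*d^2 - 23*d - 60) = (d - 5)*(d + 4)*(d^2 + 7*d + 12) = (d - 5)*(d + 3)*(d + 4)*(d + 4)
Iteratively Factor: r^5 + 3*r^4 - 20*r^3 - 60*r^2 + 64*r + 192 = (r + 4)*(r^4 - r^3 - 16*r^2 + 4*r + 48) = (r - 4)*(r + 4)*(r^3 + 3*r^2 - 4*r - 12) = (r - 4)*(r + 2)*(r + 4)*(r^2 + r - 6) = (r - 4)*(r + 2)*(r + 3)*(r + 4)*(r - 2)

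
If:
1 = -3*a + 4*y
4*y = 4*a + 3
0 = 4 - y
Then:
No Solution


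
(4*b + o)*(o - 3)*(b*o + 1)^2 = 4*b^3*o^3 - 12*b^3*o^2 + b^2*o^4 - 3*b^2*o^3 + 8*b^2*o^2 - 24*b^2*o + 2*b*o^3 - 6*b*o^2 + 4*b*o - 12*b + o^2 - 3*o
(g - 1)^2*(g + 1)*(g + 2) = g^4 + g^3 - 3*g^2 - g + 2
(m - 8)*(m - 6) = m^2 - 14*m + 48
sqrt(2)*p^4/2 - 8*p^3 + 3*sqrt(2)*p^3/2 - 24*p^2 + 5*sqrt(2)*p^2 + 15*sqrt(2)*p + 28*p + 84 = (p + 3)*(p - 7*sqrt(2))*(p - 2*sqrt(2))*(sqrt(2)*p/2 + 1)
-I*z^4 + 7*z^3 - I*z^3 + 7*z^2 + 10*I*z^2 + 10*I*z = z*(z + 2*I)*(z + 5*I)*(-I*z - I)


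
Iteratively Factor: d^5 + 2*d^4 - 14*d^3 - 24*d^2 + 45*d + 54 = (d + 1)*(d^4 + d^3 - 15*d^2 - 9*d + 54) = (d + 1)*(d + 3)*(d^3 - 2*d^2 - 9*d + 18) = (d - 3)*(d + 1)*(d + 3)*(d^2 + d - 6) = (d - 3)*(d - 2)*(d + 1)*(d + 3)*(d + 3)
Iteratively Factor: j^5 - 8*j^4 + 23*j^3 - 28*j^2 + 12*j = (j - 1)*(j^4 - 7*j^3 + 16*j^2 - 12*j) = (j - 2)*(j - 1)*(j^3 - 5*j^2 + 6*j) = (j - 3)*(j - 2)*(j - 1)*(j^2 - 2*j) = (j - 3)*(j - 2)^2*(j - 1)*(j)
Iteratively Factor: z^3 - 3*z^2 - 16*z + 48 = (z + 4)*(z^2 - 7*z + 12) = (z - 4)*(z + 4)*(z - 3)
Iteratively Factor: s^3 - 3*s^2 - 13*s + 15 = (s - 1)*(s^2 - 2*s - 15) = (s - 5)*(s - 1)*(s + 3)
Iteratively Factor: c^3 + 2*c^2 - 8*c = (c - 2)*(c^2 + 4*c) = (c - 2)*(c + 4)*(c)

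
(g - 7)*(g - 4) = g^2 - 11*g + 28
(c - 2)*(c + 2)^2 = c^3 + 2*c^2 - 4*c - 8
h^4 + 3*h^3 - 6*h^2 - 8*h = h*(h - 2)*(h + 1)*(h + 4)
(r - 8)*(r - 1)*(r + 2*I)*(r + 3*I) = r^4 - 9*r^3 + 5*I*r^3 + 2*r^2 - 45*I*r^2 + 54*r + 40*I*r - 48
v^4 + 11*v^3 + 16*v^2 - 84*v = v*(v - 2)*(v + 6)*(v + 7)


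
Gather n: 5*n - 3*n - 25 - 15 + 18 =2*n - 22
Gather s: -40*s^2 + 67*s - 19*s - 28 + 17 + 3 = -40*s^2 + 48*s - 8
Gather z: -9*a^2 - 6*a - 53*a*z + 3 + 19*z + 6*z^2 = -9*a^2 - 6*a + 6*z^2 + z*(19 - 53*a) + 3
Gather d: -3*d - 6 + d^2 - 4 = d^2 - 3*d - 10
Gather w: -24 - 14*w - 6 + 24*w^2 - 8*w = 24*w^2 - 22*w - 30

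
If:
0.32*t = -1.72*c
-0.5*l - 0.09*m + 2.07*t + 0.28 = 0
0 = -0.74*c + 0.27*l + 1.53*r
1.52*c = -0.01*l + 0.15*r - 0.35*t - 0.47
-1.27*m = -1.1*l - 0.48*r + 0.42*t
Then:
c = 0.42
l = -7.86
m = -5.46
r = 1.59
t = -2.27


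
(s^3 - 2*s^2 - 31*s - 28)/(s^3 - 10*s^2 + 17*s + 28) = (s + 4)/(s - 4)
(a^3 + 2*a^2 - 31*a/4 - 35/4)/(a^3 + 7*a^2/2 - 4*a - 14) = (2*a^2 - 3*a - 5)/(2*(a^2 - 4))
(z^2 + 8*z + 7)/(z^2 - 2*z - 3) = (z + 7)/(z - 3)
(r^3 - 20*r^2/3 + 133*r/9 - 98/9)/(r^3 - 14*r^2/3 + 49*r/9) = (r - 2)/r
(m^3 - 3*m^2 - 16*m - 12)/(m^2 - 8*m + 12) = (m^2 + 3*m + 2)/(m - 2)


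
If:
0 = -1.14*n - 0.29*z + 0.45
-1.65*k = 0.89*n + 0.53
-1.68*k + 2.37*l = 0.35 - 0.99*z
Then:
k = 0.137214247740564*z - 0.534130781499203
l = -0.320455723120613*z - 0.230945026547958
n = 0.394736842105263 - 0.254385964912281*z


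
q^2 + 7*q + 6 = (q + 1)*(q + 6)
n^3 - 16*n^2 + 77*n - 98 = (n - 7)^2*(n - 2)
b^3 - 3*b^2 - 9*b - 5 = (b - 5)*(b + 1)^2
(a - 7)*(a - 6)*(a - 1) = a^3 - 14*a^2 + 55*a - 42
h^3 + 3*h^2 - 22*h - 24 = (h - 4)*(h + 1)*(h + 6)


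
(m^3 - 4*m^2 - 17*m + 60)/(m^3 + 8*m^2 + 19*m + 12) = (m^2 - 8*m + 15)/(m^2 + 4*m + 3)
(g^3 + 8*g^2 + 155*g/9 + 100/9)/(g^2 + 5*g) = g + 3 + 20/(9*g)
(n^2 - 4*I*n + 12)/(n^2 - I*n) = (n^2 - 4*I*n + 12)/(n*(n - I))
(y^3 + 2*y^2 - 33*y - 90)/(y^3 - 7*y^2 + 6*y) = (y^2 + 8*y + 15)/(y*(y - 1))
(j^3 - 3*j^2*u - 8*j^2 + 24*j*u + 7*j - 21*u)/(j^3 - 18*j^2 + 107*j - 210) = (j^2 - 3*j*u - j + 3*u)/(j^2 - 11*j + 30)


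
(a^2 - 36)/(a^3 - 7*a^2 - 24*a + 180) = (a + 6)/(a^2 - a - 30)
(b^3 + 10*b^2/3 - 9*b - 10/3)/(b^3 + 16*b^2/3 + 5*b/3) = (b - 2)/b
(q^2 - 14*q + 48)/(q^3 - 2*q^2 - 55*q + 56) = (q - 6)/(q^2 + 6*q - 7)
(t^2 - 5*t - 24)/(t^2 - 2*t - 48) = (t + 3)/(t + 6)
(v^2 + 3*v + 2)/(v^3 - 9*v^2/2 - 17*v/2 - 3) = 2*(v + 2)/(2*v^2 - 11*v - 6)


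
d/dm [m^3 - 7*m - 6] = 3*m^2 - 7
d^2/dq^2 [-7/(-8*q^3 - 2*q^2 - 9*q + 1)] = 14*(-2*(12*q + 1)*(8*q^3 + 2*q^2 + 9*q - 1) + (24*q^2 + 4*q + 9)^2)/(8*q^3 + 2*q^2 + 9*q - 1)^3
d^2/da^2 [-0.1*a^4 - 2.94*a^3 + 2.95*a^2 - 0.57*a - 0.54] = -1.2*a^2 - 17.64*a + 5.9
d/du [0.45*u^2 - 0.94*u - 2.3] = 0.9*u - 0.94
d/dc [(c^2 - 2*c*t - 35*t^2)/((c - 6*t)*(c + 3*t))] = t*(-c^2 + 34*c*t - 69*t^2)/(c^4 - 6*c^3*t - 27*c^2*t^2 + 108*c*t^3 + 324*t^4)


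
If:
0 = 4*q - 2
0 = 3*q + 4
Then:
No Solution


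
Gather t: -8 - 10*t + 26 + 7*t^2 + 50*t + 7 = 7*t^2 + 40*t + 25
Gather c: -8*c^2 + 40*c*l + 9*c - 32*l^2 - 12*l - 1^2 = -8*c^2 + c*(40*l + 9) - 32*l^2 - 12*l - 1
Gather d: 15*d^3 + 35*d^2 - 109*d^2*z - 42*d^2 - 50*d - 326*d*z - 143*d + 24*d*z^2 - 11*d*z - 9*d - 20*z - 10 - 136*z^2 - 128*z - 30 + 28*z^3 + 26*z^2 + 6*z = 15*d^3 + d^2*(-109*z - 7) + d*(24*z^2 - 337*z - 202) + 28*z^3 - 110*z^2 - 142*z - 40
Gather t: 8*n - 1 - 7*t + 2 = 8*n - 7*t + 1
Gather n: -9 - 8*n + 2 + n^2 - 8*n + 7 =n^2 - 16*n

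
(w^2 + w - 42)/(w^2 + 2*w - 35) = (w - 6)/(w - 5)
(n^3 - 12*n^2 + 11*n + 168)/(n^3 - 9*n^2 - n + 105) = (n - 8)/(n - 5)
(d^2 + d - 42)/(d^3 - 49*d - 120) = (-d^2 - d + 42)/(-d^3 + 49*d + 120)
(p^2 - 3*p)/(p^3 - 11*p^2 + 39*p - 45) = p/(p^2 - 8*p + 15)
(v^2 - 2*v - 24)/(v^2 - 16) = (v - 6)/(v - 4)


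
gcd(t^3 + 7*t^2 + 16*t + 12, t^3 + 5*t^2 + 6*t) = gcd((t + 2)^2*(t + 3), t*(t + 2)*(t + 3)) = t^2 + 5*t + 6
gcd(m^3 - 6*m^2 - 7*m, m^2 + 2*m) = m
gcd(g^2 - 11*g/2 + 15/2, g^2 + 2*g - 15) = g - 3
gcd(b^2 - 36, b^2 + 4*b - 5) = 1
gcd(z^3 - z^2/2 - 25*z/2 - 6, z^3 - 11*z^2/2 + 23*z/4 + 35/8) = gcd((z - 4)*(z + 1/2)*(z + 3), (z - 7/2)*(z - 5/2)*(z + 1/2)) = z + 1/2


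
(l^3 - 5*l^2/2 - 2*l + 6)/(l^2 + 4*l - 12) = (l^2 - l/2 - 3)/(l + 6)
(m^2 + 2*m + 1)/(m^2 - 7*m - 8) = (m + 1)/(m - 8)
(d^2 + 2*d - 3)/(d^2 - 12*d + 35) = (d^2 + 2*d - 3)/(d^2 - 12*d + 35)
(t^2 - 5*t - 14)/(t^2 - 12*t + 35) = (t + 2)/(t - 5)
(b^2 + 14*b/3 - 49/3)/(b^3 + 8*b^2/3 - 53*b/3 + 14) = (b + 7)/(b^2 + 5*b - 6)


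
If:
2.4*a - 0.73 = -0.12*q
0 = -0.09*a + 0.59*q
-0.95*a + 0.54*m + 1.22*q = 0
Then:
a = 0.30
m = 0.43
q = 0.05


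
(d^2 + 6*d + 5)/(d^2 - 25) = (d + 1)/(d - 5)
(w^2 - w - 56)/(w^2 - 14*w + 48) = (w + 7)/(w - 6)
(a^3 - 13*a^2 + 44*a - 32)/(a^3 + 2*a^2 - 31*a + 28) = (a - 8)/(a + 7)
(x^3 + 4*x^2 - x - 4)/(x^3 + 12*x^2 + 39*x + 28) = (x - 1)/(x + 7)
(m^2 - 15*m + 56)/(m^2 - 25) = (m^2 - 15*m + 56)/(m^2 - 25)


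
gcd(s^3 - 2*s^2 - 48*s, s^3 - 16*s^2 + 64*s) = s^2 - 8*s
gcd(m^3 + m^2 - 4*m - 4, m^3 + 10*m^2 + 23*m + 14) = m^2 + 3*m + 2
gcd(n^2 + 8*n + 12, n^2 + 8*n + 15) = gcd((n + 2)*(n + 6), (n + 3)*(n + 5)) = 1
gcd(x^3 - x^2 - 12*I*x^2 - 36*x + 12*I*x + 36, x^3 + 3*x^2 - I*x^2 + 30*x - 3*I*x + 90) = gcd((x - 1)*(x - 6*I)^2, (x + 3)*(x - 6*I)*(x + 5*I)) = x - 6*I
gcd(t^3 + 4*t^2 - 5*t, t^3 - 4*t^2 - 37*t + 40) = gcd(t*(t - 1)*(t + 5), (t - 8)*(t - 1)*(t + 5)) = t^2 + 4*t - 5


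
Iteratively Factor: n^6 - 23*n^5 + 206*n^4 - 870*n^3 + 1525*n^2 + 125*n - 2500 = (n - 5)*(n^5 - 18*n^4 + 116*n^3 - 290*n^2 + 75*n + 500) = (n - 5)*(n + 1)*(n^4 - 19*n^3 + 135*n^2 - 425*n + 500) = (n - 5)^2*(n + 1)*(n^3 - 14*n^2 + 65*n - 100) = (n - 5)^3*(n + 1)*(n^2 - 9*n + 20) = (n - 5)^3*(n - 4)*(n + 1)*(n - 5)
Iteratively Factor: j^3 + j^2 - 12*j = (j + 4)*(j^2 - 3*j) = (j - 3)*(j + 4)*(j)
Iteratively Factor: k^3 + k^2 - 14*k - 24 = (k + 3)*(k^2 - 2*k - 8) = (k - 4)*(k + 3)*(k + 2)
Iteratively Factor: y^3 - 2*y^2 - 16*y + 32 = (y - 2)*(y^2 - 16) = (y - 4)*(y - 2)*(y + 4)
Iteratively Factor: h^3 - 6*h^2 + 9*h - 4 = (h - 1)*(h^2 - 5*h + 4) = (h - 4)*(h - 1)*(h - 1)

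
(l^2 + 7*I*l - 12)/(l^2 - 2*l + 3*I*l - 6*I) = (l + 4*I)/(l - 2)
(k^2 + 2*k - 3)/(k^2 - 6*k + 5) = (k + 3)/(k - 5)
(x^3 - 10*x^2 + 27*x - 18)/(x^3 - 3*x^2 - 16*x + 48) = (x^2 - 7*x + 6)/(x^2 - 16)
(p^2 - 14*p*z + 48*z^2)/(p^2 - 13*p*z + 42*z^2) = (-p + 8*z)/(-p + 7*z)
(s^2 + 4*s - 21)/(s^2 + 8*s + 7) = (s - 3)/(s + 1)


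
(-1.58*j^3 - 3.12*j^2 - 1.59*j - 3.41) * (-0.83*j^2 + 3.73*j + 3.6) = 1.3114*j^5 - 3.3038*j^4 - 16.0059*j^3 - 14.3324*j^2 - 18.4433*j - 12.276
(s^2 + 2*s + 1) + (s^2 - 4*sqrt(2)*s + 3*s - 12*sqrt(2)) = 2*s^2 - 4*sqrt(2)*s + 5*s - 12*sqrt(2) + 1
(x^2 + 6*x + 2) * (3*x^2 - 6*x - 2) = 3*x^4 + 12*x^3 - 32*x^2 - 24*x - 4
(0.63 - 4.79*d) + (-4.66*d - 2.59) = -9.45*d - 1.96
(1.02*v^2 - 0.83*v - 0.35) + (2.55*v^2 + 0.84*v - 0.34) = 3.57*v^2 + 0.01*v - 0.69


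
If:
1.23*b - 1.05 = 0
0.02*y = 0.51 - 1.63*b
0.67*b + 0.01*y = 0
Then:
No Solution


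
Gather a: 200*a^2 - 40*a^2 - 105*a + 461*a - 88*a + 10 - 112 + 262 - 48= 160*a^2 + 268*a + 112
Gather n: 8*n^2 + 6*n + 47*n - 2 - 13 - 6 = 8*n^2 + 53*n - 21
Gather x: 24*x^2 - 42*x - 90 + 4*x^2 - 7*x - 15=28*x^2 - 49*x - 105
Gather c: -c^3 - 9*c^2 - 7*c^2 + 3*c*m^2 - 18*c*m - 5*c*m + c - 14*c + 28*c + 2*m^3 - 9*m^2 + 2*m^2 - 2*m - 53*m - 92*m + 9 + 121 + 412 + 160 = -c^3 - 16*c^2 + c*(3*m^2 - 23*m + 15) + 2*m^3 - 7*m^2 - 147*m + 702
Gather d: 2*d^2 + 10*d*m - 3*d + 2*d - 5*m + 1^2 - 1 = 2*d^2 + d*(10*m - 1) - 5*m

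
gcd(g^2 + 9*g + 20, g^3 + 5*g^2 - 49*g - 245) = g + 5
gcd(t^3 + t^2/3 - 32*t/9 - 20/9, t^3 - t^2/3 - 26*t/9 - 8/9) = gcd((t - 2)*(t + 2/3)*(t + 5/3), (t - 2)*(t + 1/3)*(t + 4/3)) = t - 2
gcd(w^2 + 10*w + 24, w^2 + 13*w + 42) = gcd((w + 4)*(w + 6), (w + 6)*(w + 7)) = w + 6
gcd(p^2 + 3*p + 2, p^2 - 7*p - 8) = p + 1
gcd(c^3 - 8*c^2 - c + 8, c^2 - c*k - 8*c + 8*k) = c - 8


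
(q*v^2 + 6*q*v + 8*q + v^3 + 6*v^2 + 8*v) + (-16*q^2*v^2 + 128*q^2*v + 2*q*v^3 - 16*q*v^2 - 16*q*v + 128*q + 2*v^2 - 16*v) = -16*q^2*v^2 + 128*q^2*v + 2*q*v^3 - 15*q*v^2 - 10*q*v + 136*q + v^3 + 8*v^2 - 8*v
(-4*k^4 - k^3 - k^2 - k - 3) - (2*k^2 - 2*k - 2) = -4*k^4 - k^3 - 3*k^2 + k - 1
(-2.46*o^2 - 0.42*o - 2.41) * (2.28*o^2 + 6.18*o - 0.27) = -5.6088*o^4 - 16.1604*o^3 - 7.4262*o^2 - 14.7804*o + 0.6507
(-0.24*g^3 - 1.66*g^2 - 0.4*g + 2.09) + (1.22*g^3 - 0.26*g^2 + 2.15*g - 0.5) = 0.98*g^3 - 1.92*g^2 + 1.75*g + 1.59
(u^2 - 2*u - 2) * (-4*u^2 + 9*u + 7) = -4*u^4 + 17*u^3 - 3*u^2 - 32*u - 14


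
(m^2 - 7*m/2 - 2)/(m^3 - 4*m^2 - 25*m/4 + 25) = 2*(2*m + 1)/(4*m^2 - 25)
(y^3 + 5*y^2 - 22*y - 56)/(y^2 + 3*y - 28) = y + 2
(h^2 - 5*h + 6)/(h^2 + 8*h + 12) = (h^2 - 5*h + 6)/(h^2 + 8*h + 12)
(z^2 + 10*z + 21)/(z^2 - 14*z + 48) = (z^2 + 10*z + 21)/(z^2 - 14*z + 48)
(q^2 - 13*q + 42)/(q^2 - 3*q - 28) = (q - 6)/(q + 4)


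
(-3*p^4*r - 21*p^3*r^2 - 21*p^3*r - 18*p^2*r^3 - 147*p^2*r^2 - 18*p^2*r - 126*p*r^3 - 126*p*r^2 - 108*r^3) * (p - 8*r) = -3*p^5*r + 3*p^4*r^2 - 21*p^4*r + 150*p^3*r^3 + 21*p^3*r^2 - 18*p^3*r + 144*p^2*r^4 + 1050*p^2*r^3 + 18*p^2*r^2 + 1008*p*r^4 + 900*p*r^3 + 864*r^4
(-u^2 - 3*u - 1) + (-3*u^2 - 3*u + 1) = -4*u^2 - 6*u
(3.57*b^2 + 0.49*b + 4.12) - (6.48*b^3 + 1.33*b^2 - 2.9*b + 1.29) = -6.48*b^3 + 2.24*b^2 + 3.39*b + 2.83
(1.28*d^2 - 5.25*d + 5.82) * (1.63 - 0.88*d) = -1.1264*d^3 + 6.7064*d^2 - 13.6791*d + 9.4866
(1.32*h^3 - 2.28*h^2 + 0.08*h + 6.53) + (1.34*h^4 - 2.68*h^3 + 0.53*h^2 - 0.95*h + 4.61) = 1.34*h^4 - 1.36*h^3 - 1.75*h^2 - 0.87*h + 11.14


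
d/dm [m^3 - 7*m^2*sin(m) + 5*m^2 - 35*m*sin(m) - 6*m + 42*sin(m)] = -7*m^2*cos(m) + 3*m^2 - 14*m*sin(m) - 35*m*cos(m) + 10*m - 35*sin(m) + 42*cos(m) - 6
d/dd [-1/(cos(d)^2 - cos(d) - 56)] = (1 - 2*cos(d))*sin(d)/(sin(d)^2 + cos(d) + 55)^2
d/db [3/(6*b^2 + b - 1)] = 3*(-12*b - 1)/(6*b^2 + b - 1)^2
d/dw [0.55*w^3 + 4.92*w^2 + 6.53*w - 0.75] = 1.65*w^2 + 9.84*w + 6.53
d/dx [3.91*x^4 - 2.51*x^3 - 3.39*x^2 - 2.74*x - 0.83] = 15.64*x^3 - 7.53*x^2 - 6.78*x - 2.74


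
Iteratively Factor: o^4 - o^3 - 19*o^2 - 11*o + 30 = (o - 1)*(o^3 - 19*o - 30) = (o - 1)*(o + 3)*(o^2 - 3*o - 10) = (o - 5)*(o - 1)*(o + 3)*(o + 2)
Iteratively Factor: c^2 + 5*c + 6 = (c + 3)*(c + 2)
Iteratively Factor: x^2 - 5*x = (x - 5)*(x)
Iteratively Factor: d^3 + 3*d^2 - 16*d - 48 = (d - 4)*(d^2 + 7*d + 12) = (d - 4)*(d + 4)*(d + 3)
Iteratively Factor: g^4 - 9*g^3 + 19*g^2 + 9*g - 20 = (g + 1)*(g^3 - 10*g^2 + 29*g - 20) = (g - 4)*(g + 1)*(g^2 - 6*g + 5) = (g - 4)*(g - 1)*(g + 1)*(g - 5)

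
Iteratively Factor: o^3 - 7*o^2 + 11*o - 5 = (o - 5)*(o^2 - 2*o + 1) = (o - 5)*(o - 1)*(o - 1)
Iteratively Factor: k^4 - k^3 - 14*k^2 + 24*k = (k)*(k^3 - k^2 - 14*k + 24) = k*(k + 4)*(k^2 - 5*k + 6) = k*(k - 3)*(k + 4)*(k - 2)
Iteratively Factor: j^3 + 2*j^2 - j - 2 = (j - 1)*(j^2 + 3*j + 2) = (j - 1)*(j + 2)*(j + 1)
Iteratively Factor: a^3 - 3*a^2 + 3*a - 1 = (a - 1)*(a^2 - 2*a + 1) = (a - 1)^2*(a - 1)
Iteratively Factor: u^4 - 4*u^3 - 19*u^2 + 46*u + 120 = (u - 5)*(u^3 + u^2 - 14*u - 24) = (u - 5)*(u + 2)*(u^2 - u - 12) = (u - 5)*(u + 2)*(u + 3)*(u - 4)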